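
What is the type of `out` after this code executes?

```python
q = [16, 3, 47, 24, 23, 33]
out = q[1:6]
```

Slicing a list always returns a list

list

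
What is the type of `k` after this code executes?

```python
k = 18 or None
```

'or' returns first truthy value (18, int)

int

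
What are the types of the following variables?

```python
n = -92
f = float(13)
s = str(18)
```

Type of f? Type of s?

f is float; s is str

float, str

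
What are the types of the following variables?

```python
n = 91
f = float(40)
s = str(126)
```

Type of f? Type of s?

f is float; s is str

float, str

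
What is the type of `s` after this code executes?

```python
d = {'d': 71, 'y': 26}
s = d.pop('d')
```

dict.pop() returns the value (int)

int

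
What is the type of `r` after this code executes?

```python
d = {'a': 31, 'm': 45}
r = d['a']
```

Accessing dict[str, int] with key 'a' returns int value 31

int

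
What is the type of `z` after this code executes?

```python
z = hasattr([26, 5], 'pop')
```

hasattr() returns bool

bool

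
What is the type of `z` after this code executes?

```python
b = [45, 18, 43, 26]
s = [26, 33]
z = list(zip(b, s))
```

list(zip(...)) returns a list of tuples

list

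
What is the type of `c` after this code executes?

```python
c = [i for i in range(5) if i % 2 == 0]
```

A list comprehension [...] produces a list

list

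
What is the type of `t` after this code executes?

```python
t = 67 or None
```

'or' returns first truthy value (67, int)

int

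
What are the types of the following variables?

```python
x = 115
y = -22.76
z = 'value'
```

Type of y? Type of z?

y is float; z is str

float, str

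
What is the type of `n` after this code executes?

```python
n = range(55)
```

range() returns a range object

range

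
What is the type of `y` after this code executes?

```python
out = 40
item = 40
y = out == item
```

Equality comparison returns bool

bool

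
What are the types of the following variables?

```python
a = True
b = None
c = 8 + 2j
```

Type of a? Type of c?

a is bool; c is complex

bool, complex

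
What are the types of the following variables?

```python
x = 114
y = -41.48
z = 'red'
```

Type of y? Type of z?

y is float; z is str

float, str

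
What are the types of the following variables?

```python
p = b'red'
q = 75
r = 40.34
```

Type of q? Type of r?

q is int; r is float

int, float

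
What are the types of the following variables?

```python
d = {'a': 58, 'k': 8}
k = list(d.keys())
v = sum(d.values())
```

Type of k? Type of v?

list(...) returns list; sum of int values returns int

list, int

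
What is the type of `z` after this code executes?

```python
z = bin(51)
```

bin() returns str representation

str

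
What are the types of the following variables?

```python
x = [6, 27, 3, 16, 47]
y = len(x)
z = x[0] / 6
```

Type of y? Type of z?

len() returns int; int / int returns float

int, float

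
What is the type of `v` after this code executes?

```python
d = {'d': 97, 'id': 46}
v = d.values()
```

.values() returns a dict_values view object

dict_values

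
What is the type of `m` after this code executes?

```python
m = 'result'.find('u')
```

str.find() returns int (index, or -1)

int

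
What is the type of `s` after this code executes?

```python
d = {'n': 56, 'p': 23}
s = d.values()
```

.values() returns a dict_values view object

dict_values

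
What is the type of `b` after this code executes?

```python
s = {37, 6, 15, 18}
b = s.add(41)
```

set.add() returns None (mutates in place)

NoneType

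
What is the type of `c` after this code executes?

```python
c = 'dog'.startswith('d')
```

str.startswith() returns bool

bool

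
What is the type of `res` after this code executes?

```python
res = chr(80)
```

chr() returns str (single character)

str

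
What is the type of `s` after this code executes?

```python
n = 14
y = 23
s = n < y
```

Comparison operators return bool

bool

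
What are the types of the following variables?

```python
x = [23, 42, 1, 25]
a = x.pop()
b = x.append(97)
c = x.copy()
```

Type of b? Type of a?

list.append() returns None; list.pop() returns the element (int)

NoneType, int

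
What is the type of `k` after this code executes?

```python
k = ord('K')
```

ord() returns int (Unicode code point)

int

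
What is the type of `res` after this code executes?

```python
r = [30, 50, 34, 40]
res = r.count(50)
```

list.count() returns int

int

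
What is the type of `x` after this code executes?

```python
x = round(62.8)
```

round() with no ndigits arg returns int

int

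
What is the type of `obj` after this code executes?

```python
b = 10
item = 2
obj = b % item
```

int % int returns int (10 % 2 = 0)

int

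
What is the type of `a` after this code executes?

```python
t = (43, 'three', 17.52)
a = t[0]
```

Index 0 of tuple is 43 which is int

int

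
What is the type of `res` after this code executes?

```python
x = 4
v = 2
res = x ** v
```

int ** positive int returns int (4 ** 2 = 16)

int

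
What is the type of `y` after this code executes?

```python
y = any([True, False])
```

any() returns bool

bool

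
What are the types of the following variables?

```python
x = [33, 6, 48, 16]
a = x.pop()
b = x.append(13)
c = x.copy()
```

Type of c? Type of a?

list.copy() returns list; list.pop() returns the element (int)

list, int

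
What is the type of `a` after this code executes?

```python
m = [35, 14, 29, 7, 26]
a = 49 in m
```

'in' operator returns bool

bool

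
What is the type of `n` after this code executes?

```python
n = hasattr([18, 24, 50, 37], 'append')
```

hasattr() returns bool

bool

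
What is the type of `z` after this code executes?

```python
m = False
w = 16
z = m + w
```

bool + int returns int (False is 0, so 0 + 16 = 16)

int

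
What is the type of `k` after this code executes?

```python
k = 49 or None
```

'or' returns first truthy value (49, int)

int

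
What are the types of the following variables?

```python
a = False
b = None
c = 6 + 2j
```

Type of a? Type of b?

a is bool; b is NoneType

bool, NoneType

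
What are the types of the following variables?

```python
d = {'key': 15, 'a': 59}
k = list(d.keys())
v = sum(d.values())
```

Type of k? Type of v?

list(...) returns list; sum of int values returns int

list, int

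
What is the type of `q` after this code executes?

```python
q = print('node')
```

print() returns None

NoneType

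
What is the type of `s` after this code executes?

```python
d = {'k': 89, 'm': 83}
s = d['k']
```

Accessing dict[str, int] with key 'k' returns int value 89

int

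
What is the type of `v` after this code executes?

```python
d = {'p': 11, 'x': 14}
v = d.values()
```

.values() returns a dict_values view object

dict_values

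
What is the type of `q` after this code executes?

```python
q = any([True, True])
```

any() returns bool

bool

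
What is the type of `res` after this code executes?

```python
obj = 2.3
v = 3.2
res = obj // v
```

float // float returns float (floor division preserves float type)

float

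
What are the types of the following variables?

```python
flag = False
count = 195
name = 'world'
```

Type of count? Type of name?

count is int; name is str

int, str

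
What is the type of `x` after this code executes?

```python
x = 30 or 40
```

'or' returns the first truthy value (30, which is int)

int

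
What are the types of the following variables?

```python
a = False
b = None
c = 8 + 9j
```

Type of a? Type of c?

a is bool; c is complex

bool, complex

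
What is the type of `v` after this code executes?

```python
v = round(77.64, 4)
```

round() with ndigits arg returns float

float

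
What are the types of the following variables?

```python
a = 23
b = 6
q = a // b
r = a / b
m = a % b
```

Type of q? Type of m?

int // int returns int; int % int returns int

int, int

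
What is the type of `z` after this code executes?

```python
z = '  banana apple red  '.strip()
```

str.strip() returns str

str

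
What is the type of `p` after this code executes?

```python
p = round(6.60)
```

round() with no ndigits arg returns int

int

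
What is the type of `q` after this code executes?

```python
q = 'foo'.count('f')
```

str.count() returns int

int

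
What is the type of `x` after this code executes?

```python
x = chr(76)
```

chr() returns str (single character)

str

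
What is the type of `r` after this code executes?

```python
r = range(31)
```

range() returns a range object

range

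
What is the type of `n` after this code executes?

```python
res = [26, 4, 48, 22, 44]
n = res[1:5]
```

Slicing a list always returns a list

list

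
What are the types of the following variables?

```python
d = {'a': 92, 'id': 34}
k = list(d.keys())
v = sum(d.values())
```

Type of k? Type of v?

list(...) returns list; sum of int values returns int

list, int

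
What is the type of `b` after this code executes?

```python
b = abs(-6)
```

abs() of int returns int

int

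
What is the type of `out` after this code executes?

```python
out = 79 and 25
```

'and' returns the last value when all truthy (25, which is int)

int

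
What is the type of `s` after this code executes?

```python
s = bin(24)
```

bin() returns str representation

str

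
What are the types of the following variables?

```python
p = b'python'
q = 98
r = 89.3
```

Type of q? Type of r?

q is int; r is float

int, float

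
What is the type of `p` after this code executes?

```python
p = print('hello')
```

print() returns None

NoneType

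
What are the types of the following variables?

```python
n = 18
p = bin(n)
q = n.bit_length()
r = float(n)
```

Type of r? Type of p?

float() returns float; bin() returns str

float, str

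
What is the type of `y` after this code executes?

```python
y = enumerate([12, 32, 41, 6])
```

enumerate() returns an enumerate iterator object

enumerate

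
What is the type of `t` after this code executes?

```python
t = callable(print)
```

callable() returns bool

bool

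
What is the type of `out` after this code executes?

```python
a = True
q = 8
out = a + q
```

bool + int returns int (True is 1, so 1 + 8 = 9)

int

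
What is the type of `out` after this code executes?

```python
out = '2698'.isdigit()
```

str.isdigit() returns bool

bool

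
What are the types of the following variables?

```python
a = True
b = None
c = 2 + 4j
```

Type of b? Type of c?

b is NoneType; c is complex

NoneType, complex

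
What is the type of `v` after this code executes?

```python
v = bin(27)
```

bin() returns str representation

str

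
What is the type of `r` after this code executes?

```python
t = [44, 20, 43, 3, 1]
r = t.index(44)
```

list.index() returns int

int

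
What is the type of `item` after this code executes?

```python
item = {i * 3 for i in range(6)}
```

A set comprehension {expr for x in iterable} produces a set

set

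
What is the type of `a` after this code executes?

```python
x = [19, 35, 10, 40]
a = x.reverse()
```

list.reverse() returns None

NoneType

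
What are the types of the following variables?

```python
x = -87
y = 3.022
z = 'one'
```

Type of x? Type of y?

x is int; y is float

int, float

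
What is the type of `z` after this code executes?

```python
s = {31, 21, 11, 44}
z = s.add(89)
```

set.add() returns None (mutates in place)

NoneType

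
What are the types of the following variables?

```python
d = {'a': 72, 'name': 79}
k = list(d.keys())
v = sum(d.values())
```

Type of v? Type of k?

sum of int values returns int; list(...) returns list

int, list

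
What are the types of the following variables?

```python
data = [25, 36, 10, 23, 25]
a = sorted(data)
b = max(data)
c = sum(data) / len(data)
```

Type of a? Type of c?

sorted() returns list; int / int returns float

list, float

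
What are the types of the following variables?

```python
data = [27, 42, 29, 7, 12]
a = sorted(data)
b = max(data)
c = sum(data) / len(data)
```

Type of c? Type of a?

int / int returns float; sorted() returns list

float, list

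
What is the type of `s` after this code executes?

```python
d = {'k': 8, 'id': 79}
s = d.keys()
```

.keys() returns a dict_keys view object

dict_keys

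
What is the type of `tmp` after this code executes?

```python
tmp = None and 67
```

'and' returns first falsy value (None)

NoneType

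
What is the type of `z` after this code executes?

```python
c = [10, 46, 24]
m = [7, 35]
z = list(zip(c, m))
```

list(zip(...)) returns a list of tuples

list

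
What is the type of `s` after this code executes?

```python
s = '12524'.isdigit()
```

str.isdigit() returns bool

bool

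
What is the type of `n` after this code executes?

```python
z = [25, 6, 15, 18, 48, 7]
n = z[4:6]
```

Slicing a list always returns a list

list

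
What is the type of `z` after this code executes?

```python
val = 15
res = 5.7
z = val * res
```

int * float returns float (15 * 5.7 = 85.5)

float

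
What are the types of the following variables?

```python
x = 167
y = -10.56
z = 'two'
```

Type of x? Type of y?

x is int; y is float

int, float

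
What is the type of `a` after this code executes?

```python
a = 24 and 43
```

'and' returns the last value when all truthy (43, which is int)

int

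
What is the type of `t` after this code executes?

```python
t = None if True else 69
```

Ternary: condition is True, if branch (None) taken → NoneType

NoneType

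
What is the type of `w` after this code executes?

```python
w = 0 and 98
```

'and' returns the first falsy value (0, which is int)

int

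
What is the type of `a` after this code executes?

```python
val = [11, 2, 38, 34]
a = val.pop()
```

list.pop() returns the popped element (int here)

int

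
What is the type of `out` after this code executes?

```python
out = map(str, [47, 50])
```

map() returns a map iterator object

map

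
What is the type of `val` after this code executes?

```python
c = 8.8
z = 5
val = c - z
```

float - int returns float (8.8 - 5 = 3.8)

float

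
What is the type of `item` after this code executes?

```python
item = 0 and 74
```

'and' returns the first falsy value (0, which is int)

int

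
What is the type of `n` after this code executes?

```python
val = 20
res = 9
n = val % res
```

int % int returns int (20 % 9 = 2)

int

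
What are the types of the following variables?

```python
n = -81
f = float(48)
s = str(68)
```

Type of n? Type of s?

n is int; s is str

int, str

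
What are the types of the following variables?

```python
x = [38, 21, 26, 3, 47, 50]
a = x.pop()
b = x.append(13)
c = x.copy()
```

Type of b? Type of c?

list.append() returns None; list.copy() returns list

NoneType, list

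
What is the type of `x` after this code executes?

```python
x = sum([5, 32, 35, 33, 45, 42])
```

sum() of ints returns int

int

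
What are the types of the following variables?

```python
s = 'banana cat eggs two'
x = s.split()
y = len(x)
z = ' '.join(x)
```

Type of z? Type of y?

str.join() returns str; len() returns int

str, int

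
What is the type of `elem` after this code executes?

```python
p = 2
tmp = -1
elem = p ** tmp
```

int ** negative int returns float

float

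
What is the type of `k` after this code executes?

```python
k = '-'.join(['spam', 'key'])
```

str.join() returns str

str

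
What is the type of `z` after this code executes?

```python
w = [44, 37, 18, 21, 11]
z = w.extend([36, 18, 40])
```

list.extend() returns None

NoneType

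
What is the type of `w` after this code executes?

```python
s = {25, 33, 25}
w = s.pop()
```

Popping from a set of ints returns int

int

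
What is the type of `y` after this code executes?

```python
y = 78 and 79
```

'and' returns the last value when all truthy (79, which is int)

int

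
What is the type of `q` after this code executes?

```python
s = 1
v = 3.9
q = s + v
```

int + float returns float (1 + 3.9 = 4.9)

float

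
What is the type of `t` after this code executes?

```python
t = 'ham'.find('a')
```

str.find() returns int (index, or -1)

int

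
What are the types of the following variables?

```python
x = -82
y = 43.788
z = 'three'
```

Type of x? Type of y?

x is int; y is float

int, float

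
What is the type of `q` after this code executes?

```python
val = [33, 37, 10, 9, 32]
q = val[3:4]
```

Slicing a list always returns a list

list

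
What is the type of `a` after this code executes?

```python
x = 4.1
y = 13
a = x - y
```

float - int returns float (4.1 - 13 = -8.9)

float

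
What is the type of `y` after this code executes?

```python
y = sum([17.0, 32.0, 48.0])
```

sum() of floats returns float

float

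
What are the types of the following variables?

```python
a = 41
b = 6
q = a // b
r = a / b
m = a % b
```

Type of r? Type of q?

int / int returns float; int // int returns int

float, int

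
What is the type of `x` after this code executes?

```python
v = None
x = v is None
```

'is' comparison returns bool

bool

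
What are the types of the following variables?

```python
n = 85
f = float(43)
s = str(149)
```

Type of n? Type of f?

n is int; f is float

int, float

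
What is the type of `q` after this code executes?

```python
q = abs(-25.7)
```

abs() of float returns float

float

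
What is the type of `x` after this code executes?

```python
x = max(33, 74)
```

max() of ints returns int

int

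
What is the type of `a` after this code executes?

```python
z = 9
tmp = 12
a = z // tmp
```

int // int returns int (9 // 12 = 0)

int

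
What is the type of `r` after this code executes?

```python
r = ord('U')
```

ord() returns int (Unicode code point)

int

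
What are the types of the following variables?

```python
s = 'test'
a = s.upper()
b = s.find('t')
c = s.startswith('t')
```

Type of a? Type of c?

str.upper() returns str; str.startswith() returns bool

str, bool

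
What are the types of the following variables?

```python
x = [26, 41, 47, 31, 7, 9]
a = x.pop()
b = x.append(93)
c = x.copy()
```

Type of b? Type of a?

list.append() returns None; list.pop() returns the element (int)

NoneType, int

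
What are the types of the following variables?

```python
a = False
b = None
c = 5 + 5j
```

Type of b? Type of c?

b is NoneType; c is complex

NoneType, complex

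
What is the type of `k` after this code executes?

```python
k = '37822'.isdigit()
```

str.isdigit() returns bool

bool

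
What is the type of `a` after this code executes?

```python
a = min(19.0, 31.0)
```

min() of floats returns float

float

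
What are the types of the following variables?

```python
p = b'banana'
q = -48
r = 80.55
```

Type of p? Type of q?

p is bytes; q is int

bytes, int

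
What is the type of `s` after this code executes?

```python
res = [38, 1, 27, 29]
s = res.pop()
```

list.pop() returns the popped element (int here)

int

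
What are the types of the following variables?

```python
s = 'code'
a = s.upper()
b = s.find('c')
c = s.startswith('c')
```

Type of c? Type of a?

str.startswith() returns bool; str.upper() returns str

bool, str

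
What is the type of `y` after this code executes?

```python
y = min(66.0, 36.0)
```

min() of floats returns float

float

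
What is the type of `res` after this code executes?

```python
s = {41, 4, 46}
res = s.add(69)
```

set.add() returns None (mutates in place)

NoneType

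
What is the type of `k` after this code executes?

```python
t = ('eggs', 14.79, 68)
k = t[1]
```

Index 1 of tuple is 14.79 which is float

float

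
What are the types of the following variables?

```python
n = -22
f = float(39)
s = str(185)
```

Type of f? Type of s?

f is float; s is str

float, str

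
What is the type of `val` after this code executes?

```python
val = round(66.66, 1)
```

round() with ndigits arg returns float

float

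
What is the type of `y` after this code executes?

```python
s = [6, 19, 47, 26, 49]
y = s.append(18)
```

list.append() returns None (mutates in place)

NoneType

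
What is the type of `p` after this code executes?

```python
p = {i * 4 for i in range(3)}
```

A set comprehension {expr for x in iterable} produces a set

set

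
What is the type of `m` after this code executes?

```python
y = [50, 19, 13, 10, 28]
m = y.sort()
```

list.sort() returns None (sorts in place)

NoneType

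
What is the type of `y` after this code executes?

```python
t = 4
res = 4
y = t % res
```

int % int returns int (4 % 4 = 0)

int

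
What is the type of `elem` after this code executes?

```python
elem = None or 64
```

'or' with None returns the other value (64, int)

int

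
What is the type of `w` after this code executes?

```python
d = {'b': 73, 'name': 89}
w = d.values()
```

.values() returns a dict_values view object

dict_values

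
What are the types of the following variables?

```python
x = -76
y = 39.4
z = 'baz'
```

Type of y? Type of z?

y is float; z is str

float, str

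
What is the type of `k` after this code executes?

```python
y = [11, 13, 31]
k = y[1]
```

Indexing a list of ints returns int (y[1] = 13)

int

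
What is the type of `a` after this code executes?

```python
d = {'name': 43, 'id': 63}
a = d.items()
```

dict.items() returns a dict_items view

dict_items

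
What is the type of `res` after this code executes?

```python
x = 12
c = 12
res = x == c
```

Equality comparison returns bool

bool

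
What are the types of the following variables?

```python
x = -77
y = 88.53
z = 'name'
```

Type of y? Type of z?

y is float; z is str

float, str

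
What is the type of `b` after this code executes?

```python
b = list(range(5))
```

list(range(...)) returns list

list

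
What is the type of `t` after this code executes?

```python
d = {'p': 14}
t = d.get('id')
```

dict.get() returns None when key 'id' is not found and no default given

NoneType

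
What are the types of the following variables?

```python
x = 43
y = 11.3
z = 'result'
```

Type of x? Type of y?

x is int; y is float

int, float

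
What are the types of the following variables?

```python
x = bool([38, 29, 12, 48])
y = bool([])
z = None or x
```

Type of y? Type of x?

bool() returns bool; bool() returns bool

bool, bool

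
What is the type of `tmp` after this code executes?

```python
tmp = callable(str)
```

callable() returns bool

bool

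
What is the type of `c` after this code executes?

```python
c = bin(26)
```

bin() returns str representation

str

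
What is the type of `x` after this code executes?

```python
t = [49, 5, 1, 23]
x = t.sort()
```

list.sort() returns None (sorts in place)

NoneType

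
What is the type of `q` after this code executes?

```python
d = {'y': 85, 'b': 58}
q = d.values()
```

.values() returns a dict_values view object

dict_values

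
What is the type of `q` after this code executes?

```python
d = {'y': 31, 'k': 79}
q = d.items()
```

dict.items() returns a dict_items view

dict_items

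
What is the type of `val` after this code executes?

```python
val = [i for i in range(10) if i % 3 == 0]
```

A list comprehension [...] produces a list

list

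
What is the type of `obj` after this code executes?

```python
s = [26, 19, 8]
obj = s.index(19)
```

list.index() returns int

int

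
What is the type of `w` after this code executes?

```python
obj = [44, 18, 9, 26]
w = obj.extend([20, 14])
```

list.extend() returns None

NoneType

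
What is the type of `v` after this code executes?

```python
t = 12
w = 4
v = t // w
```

int // int returns int (12 // 4 = 3)

int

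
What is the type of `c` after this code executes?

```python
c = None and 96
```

'and' returns first falsy value (None)

NoneType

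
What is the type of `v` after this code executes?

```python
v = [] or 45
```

'or' returns first truthy value (45, which is int)

int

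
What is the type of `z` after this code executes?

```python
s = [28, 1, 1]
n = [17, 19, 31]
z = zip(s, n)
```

zip() returns a zip iterator object

zip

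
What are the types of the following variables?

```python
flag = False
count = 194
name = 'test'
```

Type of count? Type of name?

count is int; name is str

int, str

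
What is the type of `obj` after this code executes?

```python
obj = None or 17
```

'or' with None returns the other value (17, int)

int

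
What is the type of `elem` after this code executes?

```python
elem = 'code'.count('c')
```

str.count() returns int

int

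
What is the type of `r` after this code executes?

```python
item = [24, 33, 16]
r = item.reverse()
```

list.reverse() returns None

NoneType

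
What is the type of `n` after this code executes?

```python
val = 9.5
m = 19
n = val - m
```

float - int returns float (9.5 - 19 = -9.5)

float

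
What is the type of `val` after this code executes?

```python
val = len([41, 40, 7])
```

len() always returns int

int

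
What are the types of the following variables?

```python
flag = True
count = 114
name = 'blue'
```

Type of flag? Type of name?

flag is bool; name is str

bool, str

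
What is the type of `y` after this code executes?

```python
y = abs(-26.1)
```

abs() of float returns float

float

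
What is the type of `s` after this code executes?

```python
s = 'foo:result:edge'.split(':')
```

str.split() returns list

list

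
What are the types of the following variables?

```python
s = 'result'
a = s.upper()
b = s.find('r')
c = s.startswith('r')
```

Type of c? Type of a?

str.startswith() returns bool; str.upper() returns str

bool, str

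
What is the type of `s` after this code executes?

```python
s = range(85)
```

range() returns a range object

range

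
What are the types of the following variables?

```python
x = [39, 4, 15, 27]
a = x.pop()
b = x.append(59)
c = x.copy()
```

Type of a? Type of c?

list.pop() returns the element (int); list.copy() returns list

int, list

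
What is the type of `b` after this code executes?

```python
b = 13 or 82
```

'or' returns the first truthy value (13, which is int)

int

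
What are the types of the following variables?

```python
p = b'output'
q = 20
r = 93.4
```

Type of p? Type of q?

p is bytes; q is int

bytes, int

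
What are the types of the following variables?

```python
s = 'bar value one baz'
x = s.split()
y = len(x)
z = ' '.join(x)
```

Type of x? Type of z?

str.split() returns list; str.join() returns str

list, str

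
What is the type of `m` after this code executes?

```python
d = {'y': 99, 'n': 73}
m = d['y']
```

Accessing dict[str, int] with key 'y' returns int value 99

int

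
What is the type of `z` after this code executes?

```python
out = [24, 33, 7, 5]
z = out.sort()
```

list.sort() returns None (sorts in place)

NoneType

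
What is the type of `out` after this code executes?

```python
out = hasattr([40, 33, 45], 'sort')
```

hasattr() returns bool

bool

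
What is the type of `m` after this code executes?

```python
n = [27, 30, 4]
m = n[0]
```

Indexing a list of ints returns int (n[0] = 27)

int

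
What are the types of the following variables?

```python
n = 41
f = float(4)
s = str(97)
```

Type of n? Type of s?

n is int; s is str

int, str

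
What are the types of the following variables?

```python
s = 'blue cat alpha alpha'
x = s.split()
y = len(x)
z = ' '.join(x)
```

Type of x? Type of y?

str.split() returns list; len() returns int

list, int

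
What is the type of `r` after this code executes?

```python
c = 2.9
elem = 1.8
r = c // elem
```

float // float returns float (floor division preserves float type)

float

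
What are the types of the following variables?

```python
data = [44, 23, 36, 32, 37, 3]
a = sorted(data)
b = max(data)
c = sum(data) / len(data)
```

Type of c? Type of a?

int / int returns float; sorted() returns list

float, list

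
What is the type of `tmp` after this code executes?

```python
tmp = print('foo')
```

print() returns None

NoneType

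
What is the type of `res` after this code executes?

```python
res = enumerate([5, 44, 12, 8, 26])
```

enumerate() returns an enumerate iterator object

enumerate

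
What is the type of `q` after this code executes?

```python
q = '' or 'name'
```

'or' returns first truthy value ('name', which is str)

str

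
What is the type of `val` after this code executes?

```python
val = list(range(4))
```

list(range(...)) returns list

list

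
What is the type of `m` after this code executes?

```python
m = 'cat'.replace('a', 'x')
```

str.replace() returns str

str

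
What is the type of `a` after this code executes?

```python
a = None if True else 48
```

Ternary: condition is True, if branch (None) taken → NoneType

NoneType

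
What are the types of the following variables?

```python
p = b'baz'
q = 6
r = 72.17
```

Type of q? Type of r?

q is int; r is float

int, float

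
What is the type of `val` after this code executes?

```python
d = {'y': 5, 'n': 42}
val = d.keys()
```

.keys() returns a dict_keys view object

dict_keys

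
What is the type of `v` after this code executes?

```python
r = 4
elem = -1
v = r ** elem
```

int ** negative int returns float

float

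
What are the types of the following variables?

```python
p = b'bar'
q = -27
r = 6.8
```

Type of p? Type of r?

p is bytes; r is float

bytes, float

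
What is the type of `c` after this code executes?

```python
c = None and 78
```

'and' returns first falsy value (None)

NoneType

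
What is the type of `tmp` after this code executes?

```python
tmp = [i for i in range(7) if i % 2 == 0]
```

A list comprehension [...] produces a list

list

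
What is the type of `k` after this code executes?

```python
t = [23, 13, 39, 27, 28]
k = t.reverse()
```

list.reverse() returns None

NoneType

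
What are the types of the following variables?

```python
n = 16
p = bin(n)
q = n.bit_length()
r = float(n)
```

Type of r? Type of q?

float() returns float; int.bit_length() returns int

float, int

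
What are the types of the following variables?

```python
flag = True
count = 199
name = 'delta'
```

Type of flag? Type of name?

flag is bool; name is str

bool, str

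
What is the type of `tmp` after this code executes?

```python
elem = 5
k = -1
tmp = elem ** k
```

int ** negative int returns float

float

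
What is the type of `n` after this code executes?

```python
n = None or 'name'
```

'or' with None returns the other value ('name', str)

str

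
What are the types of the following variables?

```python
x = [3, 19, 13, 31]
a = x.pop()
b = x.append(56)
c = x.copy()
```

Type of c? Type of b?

list.copy() returns list; list.append() returns None

list, NoneType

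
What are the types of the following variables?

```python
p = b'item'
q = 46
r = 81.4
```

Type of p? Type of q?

p is bytes; q is int

bytes, int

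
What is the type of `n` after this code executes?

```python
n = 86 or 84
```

'or' returns the first truthy value (86, which is int)

int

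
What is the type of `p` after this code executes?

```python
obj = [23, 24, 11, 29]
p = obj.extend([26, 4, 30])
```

list.extend() returns None

NoneType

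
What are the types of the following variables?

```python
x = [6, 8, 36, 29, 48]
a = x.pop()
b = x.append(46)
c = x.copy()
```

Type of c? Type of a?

list.copy() returns list; list.pop() returns the element (int)

list, int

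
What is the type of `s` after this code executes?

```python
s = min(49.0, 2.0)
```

min() of floats returns float

float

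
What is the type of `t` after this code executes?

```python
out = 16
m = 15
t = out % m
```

int % int returns int (16 % 15 = 1)

int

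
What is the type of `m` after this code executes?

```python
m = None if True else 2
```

Ternary: condition is True, if branch (None) taken → NoneType

NoneType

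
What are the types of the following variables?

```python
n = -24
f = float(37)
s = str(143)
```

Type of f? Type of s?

f is float; s is str

float, str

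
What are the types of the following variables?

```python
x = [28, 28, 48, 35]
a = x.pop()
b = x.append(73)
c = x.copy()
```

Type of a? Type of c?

list.pop() returns the element (int); list.copy() returns list

int, list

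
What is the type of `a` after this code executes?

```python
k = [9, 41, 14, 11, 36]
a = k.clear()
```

list.clear() returns None

NoneType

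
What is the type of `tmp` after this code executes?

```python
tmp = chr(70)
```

chr() returns str (single character)

str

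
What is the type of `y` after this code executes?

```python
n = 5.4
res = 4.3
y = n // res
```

float // float returns float (floor division preserves float type)

float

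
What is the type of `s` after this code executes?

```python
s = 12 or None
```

'or' returns first truthy value (12, int)

int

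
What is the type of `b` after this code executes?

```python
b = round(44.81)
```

round() with no ndigits arg returns int

int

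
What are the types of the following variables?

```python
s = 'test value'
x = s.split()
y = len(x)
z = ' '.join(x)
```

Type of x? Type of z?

str.split() returns list; str.join() returns str

list, str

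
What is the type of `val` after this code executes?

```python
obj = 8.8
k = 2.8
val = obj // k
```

float // float returns float (floor division preserves float type)

float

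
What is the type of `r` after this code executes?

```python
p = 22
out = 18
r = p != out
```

Comparison operators return bool

bool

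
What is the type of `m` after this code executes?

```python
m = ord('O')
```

ord() returns int (Unicode code point)

int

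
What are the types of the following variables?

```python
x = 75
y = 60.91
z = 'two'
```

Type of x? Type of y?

x is int; y is float

int, float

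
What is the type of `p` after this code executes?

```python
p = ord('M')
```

ord() returns int (Unicode code point)

int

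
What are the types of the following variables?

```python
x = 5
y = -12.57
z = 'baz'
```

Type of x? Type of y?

x is int; y is float

int, float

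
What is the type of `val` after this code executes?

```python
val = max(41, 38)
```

max() of ints returns int

int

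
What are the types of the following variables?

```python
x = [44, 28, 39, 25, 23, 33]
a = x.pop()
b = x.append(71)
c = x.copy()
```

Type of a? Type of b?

list.pop() returns the element (int); list.append() returns None

int, NoneType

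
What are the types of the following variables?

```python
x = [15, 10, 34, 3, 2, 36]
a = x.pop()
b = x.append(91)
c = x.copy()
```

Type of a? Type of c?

list.pop() returns the element (int); list.copy() returns list

int, list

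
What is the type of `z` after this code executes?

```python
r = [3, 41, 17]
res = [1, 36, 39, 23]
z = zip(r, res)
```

zip() returns a zip iterator object

zip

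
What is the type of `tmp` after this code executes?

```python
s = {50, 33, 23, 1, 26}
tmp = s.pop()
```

Popping from a set of ints returns int

int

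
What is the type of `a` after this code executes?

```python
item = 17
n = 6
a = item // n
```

int // int returns int (17 // 6 = 2)

int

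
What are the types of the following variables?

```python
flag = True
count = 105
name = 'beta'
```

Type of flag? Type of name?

flag is bool; name is str

bool, str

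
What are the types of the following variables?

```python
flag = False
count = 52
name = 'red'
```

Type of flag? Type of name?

flag is bool; name is str

bool, str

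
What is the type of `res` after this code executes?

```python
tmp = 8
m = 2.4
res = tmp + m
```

int + float returns float (8 + 2.4 = 10.4)

float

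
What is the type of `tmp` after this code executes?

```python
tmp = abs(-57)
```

abs() of int returns int

int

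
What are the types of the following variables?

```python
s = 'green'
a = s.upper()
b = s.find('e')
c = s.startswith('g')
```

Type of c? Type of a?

str.startswith() returns bool; str.upper() returns str

bool, str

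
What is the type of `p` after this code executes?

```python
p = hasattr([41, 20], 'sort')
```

hasattr() returns bool

bool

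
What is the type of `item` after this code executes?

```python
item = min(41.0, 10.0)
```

min() of floats returns float

float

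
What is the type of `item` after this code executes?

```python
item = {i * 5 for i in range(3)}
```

A set comprehension {expr for x in iterable} produces a set

set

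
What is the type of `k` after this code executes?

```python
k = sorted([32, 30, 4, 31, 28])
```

sorted() always returns list

list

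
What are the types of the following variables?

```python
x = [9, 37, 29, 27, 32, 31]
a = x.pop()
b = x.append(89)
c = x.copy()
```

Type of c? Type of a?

list.copy() returns list; list.pop() returns the element (int)

list, int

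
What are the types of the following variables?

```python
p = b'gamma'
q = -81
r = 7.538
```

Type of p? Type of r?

p is bytes; r is float

bytes, float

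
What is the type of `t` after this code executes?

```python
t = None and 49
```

'and' returns first falsy value (None)

NoneType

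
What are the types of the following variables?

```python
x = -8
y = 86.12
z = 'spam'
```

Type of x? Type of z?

x is int; z is str

int, str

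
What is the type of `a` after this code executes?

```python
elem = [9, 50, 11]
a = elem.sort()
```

list.sort() returns None (sorts in place)

NoneType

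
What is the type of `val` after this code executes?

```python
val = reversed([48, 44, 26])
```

reversed() on a list returns a list_reverseiterator

list_reverseiterator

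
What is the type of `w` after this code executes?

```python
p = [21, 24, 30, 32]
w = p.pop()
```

list.pop() returns the popped element (int here)

int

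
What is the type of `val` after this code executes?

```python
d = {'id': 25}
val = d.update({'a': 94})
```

dict.update() returns None

NoneType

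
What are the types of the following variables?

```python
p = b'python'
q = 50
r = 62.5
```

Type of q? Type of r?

q is int; r is float

int, float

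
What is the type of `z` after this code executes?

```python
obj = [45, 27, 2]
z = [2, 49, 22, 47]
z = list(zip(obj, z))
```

list(zip(...)) returns a list of tuples

list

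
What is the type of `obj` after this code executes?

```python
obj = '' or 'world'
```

'or' returns first truthy value ('world', which is str)

str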